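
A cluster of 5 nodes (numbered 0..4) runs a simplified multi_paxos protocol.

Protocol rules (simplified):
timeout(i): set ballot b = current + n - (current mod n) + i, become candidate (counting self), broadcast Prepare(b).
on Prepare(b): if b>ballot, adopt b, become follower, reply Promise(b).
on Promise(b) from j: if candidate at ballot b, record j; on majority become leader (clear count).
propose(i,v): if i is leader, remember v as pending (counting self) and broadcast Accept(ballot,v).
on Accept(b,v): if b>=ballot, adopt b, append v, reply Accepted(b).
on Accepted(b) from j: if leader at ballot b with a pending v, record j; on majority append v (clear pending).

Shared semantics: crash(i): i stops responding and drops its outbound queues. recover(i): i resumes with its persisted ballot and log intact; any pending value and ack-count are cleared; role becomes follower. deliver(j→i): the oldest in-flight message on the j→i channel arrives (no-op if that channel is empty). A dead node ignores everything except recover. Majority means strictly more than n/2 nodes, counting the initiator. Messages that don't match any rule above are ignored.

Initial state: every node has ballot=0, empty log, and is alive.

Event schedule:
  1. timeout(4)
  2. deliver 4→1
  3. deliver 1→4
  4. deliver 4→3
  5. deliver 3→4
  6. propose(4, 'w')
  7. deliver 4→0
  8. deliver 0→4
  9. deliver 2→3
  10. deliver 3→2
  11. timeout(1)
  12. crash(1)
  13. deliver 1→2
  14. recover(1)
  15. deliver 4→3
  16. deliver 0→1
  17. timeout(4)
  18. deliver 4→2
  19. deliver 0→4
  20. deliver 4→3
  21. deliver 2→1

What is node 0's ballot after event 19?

9

1. timeout(4):  <4:cand b9 ->
2. deliver 4→1:  <1:foll b9 ->
3. deliver 1→4:  nop
4. deliver 4→3:  <3:foll b9 ->
5. deliver 3→4:  <4:lead b9 ->
6. propose(4,'w'):  nop
7. deliver 4→0:  <0:foll b9 ->
8. deliver 0→4:  nop
9. deliver 2→3:  nop
10. deliver 3→2:  nop
11. timeout(1):  <1:cand b11 ->
12. crash(1):  <1:✗cand b11 ->
13. deliver 1→2:  nop
14. recover(1):  <1:foll b11 ->
15. deliver 4→3:  <3:foll b9 w>
16. deliver 0→1:  nop
17. timeout(4):  <4:cand b14 ->
18. deliver 4→2:  <2:foll b9 ->
19. deliver 0→4:  nop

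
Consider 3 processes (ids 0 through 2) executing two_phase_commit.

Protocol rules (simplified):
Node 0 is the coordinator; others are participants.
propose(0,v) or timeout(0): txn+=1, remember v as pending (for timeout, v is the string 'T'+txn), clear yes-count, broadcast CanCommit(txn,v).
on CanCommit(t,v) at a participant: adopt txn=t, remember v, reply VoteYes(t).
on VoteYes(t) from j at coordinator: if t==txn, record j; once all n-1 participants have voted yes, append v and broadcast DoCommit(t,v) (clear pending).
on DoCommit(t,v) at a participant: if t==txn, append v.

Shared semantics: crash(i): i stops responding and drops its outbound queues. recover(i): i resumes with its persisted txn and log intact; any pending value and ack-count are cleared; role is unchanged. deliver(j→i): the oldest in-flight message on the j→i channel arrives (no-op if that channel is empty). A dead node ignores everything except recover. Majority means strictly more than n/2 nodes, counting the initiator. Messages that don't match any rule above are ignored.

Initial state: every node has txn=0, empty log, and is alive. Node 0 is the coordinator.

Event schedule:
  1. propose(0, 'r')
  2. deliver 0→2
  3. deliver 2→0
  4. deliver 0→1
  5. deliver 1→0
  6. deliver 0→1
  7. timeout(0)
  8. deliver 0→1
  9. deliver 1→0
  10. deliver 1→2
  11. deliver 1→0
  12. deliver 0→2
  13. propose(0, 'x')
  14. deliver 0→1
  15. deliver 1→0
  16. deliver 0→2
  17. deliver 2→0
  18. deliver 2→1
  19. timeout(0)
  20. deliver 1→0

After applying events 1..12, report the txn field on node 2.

e1 propose(0,'r'): 0[coor,t=1,-]
e2 deliver 0→2: 2[part,t=1,-]
e3 deliver 2→0: ·
e4 deliver 0→1: 1[part,t=1,-]
e5 deliver 1→0: 0[coor,t=1,r]
e6 deliver 0→1: 1[part,t=1,r]
e7 timeout(0): 0[coor,t=2,r]
e8 deliver 0→1: 1[part,t=2,r]
e9 deliver 1→0: ·
e10 deliver 1→2: ·
e11 deliver 1→0: ·
e12 deliver 0→2: 2[part,t=1,r]

1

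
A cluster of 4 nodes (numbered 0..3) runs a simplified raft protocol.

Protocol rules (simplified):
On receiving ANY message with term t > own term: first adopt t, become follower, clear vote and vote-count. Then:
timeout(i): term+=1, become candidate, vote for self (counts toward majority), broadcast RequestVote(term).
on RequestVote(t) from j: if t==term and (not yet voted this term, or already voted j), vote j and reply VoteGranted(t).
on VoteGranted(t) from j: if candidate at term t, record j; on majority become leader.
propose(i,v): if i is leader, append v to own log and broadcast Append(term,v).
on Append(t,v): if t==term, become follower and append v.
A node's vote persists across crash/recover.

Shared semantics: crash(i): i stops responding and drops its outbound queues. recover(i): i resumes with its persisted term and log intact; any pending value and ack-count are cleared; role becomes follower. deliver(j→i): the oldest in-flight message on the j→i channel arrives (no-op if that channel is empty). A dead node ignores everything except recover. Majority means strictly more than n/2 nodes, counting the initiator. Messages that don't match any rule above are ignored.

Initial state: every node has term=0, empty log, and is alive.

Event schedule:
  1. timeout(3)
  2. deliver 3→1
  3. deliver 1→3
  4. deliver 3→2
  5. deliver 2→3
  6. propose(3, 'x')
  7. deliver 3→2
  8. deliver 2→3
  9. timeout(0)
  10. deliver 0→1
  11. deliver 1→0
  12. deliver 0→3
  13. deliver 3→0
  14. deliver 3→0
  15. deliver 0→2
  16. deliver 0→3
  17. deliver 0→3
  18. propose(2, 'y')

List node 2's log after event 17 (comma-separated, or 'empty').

x

after 1 — timeout(3): n3:cand/t1/[-]
after 2 — deliver 3→1: n1:foll/t1/[-]
after 3 — deliver 1→3: ·
after 4 — deliver 3→2: n2:foll/t1/[-]
after 5 — deliver 2→3: n3:lead/t1/[-]
after 6 — propose(3,'x'): n3:lead/t1/[x]
after 7 — deliver 3→2: n2:foll/t1/[x]
after 8 — deliver 2→3: ·
after 9 — timeout(0): n0:cand/t1/[-]
after 10 — deliver 0→1: ·
after 11 — deliver 1→0: ·
after 12 — deliver 0→3: ·
after 13 — deliver 3→0: ·
after 14 — deliver 3→0: n0:foll/t1/[x]
after 15 — deliver 0→2: ·
after 16 — deliver 0→3: ·
after 17 — deliver 0→3: ·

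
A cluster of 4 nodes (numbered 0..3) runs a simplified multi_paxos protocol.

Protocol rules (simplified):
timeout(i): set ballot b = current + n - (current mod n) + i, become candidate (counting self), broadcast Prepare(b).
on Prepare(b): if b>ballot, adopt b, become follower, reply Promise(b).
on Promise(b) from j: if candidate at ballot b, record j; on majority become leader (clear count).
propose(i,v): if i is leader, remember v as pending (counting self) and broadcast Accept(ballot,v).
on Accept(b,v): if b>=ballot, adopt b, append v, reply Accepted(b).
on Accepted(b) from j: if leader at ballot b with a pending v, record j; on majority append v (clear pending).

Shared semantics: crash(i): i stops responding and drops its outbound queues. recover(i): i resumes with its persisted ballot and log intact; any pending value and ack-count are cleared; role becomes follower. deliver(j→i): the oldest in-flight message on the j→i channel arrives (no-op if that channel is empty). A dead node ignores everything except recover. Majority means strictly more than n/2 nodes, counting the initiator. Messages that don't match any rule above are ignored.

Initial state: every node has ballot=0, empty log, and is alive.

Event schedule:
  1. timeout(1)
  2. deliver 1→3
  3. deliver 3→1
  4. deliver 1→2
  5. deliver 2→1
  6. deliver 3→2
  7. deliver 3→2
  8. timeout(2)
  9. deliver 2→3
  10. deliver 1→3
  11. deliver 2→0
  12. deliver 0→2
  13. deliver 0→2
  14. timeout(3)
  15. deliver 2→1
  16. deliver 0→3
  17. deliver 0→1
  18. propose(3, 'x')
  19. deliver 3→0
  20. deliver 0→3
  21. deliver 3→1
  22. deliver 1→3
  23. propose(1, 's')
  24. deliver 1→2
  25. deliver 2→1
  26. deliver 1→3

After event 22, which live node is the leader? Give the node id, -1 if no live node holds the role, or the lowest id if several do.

after 1 — timeout(1): n1:cand/b5/[-]
after 2 — deliver 1→3: n3:foll/b5/[-]
after 3 — deliver 3→1: ·
after 4 — deliver 1→2: n2:foll/b5/[-]
after 5 — deliver 2→1: n1:lead/b5/[-]
after 6 — deliver 3→2: ·
after 7 — deliver 3→2: ·
after 8 — timeout(2): n2:cand/b10/[-]
after 9 — deliver 2→3: n3:foll/b10/[-]
after 10 — deliver 1→3: ·
after 11 — deliver 2→0: n0:foll/b10/[-]
after 12 — deliver 0→2: ·
after 13 — deliver 0→2: ·
after 14 — timeout(3): n3:cand/b15/[-]
after 15 — deliver 2→1: n1:foll/b10/[-]
after 16 — deliver 0→3: ·
after 17 — deliver 0→1: ·
after 18 — propose(3,'x'): ·
after 19 — deliver 3→0: n0:foll/b15/[-]
after 20 — deliver 0→3: ·
after 21 — deliver 3→1: n1:foll/b15/[-]
after 22 — deliver 1→3: n3:lead/b15/[-]

3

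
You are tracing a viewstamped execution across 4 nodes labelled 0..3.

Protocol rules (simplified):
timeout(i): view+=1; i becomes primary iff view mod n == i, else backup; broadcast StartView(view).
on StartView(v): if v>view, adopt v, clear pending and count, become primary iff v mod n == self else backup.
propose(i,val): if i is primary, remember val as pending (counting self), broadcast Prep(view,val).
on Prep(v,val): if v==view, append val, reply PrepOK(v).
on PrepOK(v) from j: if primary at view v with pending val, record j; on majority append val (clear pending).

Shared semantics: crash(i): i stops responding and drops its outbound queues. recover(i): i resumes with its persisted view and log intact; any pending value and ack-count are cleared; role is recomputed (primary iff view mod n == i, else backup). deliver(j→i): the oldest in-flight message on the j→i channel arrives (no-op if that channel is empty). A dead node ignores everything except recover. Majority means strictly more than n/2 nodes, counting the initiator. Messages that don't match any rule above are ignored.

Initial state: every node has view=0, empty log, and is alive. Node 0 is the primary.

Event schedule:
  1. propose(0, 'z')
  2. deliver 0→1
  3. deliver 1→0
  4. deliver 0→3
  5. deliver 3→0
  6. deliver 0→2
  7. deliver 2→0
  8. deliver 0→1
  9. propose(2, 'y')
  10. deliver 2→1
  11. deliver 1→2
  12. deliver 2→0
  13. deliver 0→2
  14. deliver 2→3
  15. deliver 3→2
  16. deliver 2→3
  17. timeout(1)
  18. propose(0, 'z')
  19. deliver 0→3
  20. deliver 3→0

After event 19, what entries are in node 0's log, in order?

z

e1 propose(0,'z'): ·
e2 deliver 0→1: 1[back,v=0,z]
e3 deliver 1→0: ·
e4 deliver 0→3: 3[back,v=0,z]
e5 deliver 3→0: 0[prim,v=0,z]
e6 deliver 0→2: 2[back,v=0,z]
e7 deliver 2→0: ·
e8 deliver 0→1: ·
e9 propose(2,'y'): ·
e10 deliver 2→1: ·
e11 deliver 1→2: ·
e12 deliver 2→0: ·
e13 deliver 0→2: ·
e14 deliver 2→3: ·
e15 deliver 3→2: ·
e16 deliver 2→3: ·
e17 timeout(1): 1[prim,v=1,z]
e18 propose(0,'z'): ·
e19 deliver 0→3: 3[back,v=0,z,z]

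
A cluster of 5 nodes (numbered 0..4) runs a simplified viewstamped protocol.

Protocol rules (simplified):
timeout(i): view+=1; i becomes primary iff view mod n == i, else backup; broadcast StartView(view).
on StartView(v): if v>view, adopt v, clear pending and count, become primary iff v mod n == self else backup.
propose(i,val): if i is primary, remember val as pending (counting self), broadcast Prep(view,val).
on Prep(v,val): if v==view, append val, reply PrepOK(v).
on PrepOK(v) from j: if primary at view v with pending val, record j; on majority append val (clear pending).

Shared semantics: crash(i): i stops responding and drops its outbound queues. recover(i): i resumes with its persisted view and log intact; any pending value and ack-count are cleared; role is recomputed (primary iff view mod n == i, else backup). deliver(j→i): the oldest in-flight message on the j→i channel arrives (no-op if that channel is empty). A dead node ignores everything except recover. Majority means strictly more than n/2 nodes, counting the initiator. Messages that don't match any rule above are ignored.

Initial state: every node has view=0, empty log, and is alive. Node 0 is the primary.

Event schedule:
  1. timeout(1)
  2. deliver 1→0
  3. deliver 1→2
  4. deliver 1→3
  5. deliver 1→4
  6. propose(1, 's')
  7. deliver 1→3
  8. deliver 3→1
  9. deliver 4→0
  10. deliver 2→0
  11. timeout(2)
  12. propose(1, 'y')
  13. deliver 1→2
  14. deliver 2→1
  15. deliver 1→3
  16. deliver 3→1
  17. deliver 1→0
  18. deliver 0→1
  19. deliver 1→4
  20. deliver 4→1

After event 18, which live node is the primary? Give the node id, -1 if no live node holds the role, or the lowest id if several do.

after 1 — timeout(1): n1:prim/v1/[-]
after 2 — deliver 1→0: n0:back/v1/[-]
after 3 — deliver 1→2: n2:back/v1/[-]
after 4 — deliver 1→3: n3:back/v1/[-]
after 5 — deliver 1→4: n4:back/v1/[-]
after 6 — propose(1,'s'): ·
after 7 — deliver 1→3: n3:back/v1/[s]
after 8 — deliver 3→1: ·
after 9 — deliver 4→0: ·
after 10 — deliver 2→0: ·
after 11 — timeout(2): n2:prim/v2/[-]
after 12 — propose(1,'y'): ·
after 13 — deliver 1→2: ·
after 14 — deliver 2→1: n1:back/v2/[-]
after 15 — deliver 1→3: n3:back/v1/[s,y]
after 16 — deliver 3→1: ·
after 17 — deliver 1→0: n0:back/v1/[s]
after 18 — deliver 0→1: ·

2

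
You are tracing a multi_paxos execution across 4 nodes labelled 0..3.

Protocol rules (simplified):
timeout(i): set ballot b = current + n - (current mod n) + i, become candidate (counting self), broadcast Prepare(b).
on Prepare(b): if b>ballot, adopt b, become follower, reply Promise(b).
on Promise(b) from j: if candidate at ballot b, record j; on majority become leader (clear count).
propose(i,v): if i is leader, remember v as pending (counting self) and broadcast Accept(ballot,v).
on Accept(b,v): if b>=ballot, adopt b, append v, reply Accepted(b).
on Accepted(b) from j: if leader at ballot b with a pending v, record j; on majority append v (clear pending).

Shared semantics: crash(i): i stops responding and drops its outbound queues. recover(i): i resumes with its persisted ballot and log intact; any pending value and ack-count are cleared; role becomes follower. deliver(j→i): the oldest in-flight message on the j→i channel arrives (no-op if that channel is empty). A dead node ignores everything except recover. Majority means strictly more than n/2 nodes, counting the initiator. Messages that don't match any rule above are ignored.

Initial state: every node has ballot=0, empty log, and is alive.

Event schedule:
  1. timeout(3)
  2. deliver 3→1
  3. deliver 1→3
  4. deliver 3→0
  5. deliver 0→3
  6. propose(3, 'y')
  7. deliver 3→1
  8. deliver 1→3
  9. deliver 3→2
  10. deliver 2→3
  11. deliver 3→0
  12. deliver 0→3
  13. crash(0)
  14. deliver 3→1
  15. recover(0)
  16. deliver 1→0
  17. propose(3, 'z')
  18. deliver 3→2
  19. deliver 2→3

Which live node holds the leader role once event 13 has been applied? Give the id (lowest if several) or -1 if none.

1. timeout(3):  <3:cand b7 ->
2. deliver 3→1:  <1:foll b7 ->
3. deliver 1→3:  nop
4. deliver 3→0:  <0:foll b7 ->
5. deliver 0→3:  <3:lead b7 ->
6. propose(3,'y'):  nop
7. deliver 3→1:  <1:foll b7 y>
8. deliver 1→3:  nop
9. deliver 3→2:  <2:foll b7 ->
10. deliver 2→3:  nop
11. deliver 3→0:  <0:foll b7 y>
12. deliver 0→3:  <3:lead b7 y>
13. crash(0):  <0:✗foll b7 y>

3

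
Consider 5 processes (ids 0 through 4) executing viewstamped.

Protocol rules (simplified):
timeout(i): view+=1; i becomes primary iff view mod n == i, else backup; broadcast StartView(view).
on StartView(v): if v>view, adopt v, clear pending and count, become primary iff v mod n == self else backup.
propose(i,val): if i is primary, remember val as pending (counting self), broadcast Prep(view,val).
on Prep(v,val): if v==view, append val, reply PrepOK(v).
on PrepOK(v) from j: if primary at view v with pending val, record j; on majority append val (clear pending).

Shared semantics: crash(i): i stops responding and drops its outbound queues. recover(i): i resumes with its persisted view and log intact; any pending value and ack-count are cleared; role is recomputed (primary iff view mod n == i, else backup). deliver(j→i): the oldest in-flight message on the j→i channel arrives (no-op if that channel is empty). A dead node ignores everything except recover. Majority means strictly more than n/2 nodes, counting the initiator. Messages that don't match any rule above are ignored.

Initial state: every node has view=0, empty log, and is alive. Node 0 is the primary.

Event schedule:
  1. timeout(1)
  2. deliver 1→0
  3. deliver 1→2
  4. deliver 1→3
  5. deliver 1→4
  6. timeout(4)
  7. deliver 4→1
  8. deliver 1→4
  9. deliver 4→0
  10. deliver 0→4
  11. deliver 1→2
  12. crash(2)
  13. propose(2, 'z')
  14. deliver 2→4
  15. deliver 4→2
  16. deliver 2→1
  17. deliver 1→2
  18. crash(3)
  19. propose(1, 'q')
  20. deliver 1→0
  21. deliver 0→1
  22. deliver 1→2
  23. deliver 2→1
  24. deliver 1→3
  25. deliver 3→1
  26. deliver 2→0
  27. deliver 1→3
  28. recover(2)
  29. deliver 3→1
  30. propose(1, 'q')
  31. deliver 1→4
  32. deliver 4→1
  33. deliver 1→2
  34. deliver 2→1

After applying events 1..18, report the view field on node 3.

1

[1] timeout(1) → N1(prim v1 [-])
[2] deliver 1→0 → N0(back v1 [-])
[3] deliver 1→2 → N2(back v1 [-])
[4] deliver 1→3 → N3(back v1 [-])
[5] deliver 1→4 → N4(back v1 [-])
[6] timeout(4) → N4(back v2 [-])
[7] deliver 4→1 → N1(back v2 [-])
[8] deliver 1→4 → ∅
[9] deliver 4→0 → N0(back v2 [-])
[10] deliver 0→4 → ∅
[11] deliver 1→2 → ∅
[12] crash(2) → N2(✗back v1 [-])
[13] propose(2,'z') → ∅
[14] deliver 2→4 → ∅
[15] deliver 4→2 → ∅
[16] deliver 2→1 → ∅
[17] deliver 1→2 → ∅
[18] crash(3) → N3(✗back v1 [-])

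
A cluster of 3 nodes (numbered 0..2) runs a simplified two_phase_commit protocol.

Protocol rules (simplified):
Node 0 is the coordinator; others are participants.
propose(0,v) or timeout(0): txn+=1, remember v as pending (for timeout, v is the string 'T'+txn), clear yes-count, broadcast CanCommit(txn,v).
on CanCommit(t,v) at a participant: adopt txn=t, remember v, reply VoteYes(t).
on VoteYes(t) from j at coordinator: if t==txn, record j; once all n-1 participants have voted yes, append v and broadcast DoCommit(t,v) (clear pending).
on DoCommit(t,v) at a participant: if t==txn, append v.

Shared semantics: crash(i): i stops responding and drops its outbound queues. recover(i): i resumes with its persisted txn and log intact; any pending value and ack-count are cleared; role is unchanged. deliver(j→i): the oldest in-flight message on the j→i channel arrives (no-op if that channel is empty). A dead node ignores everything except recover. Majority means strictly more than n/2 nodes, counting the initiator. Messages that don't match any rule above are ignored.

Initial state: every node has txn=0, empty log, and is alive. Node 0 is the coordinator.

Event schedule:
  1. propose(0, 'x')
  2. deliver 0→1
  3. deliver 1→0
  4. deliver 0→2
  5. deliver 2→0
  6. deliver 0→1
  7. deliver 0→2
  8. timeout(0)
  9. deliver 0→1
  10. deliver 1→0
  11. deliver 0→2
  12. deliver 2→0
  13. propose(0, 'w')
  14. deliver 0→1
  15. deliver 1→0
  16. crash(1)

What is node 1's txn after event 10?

2

step 1 propose(0,'x'): 0={coor,t=1,log=-}
step 2 deliver 0→1: 1={part,t=1,log=-}
step 3 deliver 1→0: —
step 4 deliver 0→2: 2={part,t=1,log=-}
step 5 deliver 2→0: 0={coor,t=1,log=x}
step 6 deliver 0→1: 1={part,t=1,log=x}
step 7 deliver 0→2: 2={part,t=1,log=x}
step 8 timeout(0): 0={coor,t=2,log=x}
step 9 deliver 0→1: 1={part,t=2,log=x}
step 10 deliver 1→0: —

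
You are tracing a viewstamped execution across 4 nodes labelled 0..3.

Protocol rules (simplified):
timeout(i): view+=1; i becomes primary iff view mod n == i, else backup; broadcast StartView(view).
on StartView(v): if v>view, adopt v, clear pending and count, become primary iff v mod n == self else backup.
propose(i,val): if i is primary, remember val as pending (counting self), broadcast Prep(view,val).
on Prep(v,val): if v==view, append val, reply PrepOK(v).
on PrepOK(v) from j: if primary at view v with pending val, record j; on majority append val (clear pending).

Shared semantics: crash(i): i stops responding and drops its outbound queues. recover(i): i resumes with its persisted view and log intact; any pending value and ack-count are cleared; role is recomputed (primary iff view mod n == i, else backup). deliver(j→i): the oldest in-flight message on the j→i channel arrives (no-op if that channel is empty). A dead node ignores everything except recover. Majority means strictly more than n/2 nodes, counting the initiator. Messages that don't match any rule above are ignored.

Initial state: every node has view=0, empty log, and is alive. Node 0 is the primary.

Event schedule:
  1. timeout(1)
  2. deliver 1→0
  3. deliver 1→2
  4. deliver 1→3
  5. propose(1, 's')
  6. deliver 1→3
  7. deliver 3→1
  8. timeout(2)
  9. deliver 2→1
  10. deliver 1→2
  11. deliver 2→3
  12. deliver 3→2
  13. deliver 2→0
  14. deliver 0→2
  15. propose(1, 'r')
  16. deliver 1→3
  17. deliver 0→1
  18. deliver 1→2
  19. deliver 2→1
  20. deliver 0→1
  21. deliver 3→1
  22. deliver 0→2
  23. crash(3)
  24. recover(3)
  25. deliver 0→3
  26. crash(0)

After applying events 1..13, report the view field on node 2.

1. timeout(1):  <1:prim v1 ->
2. deliver 1→0:  <0:back v1 ->
3. deliver 1→2:  <2:back v1 ->
4. deliver 1→3:  <3:back v1 ->
5. propose(1,'s'):  nop
6. deliver 1→3:  <3:back v1 s>
7. deliver 3→1:  nop
8. timeout(2):  <2:prim v2 ->
9. deliver 2→1:  <1:back v2 ->
10. deliver 1→2:  nop
11. deliver 2→3:  <3:back v2 s>
12. deliver 3→2:  nop
13. deliver 2→0:  <0:back v2 ->

2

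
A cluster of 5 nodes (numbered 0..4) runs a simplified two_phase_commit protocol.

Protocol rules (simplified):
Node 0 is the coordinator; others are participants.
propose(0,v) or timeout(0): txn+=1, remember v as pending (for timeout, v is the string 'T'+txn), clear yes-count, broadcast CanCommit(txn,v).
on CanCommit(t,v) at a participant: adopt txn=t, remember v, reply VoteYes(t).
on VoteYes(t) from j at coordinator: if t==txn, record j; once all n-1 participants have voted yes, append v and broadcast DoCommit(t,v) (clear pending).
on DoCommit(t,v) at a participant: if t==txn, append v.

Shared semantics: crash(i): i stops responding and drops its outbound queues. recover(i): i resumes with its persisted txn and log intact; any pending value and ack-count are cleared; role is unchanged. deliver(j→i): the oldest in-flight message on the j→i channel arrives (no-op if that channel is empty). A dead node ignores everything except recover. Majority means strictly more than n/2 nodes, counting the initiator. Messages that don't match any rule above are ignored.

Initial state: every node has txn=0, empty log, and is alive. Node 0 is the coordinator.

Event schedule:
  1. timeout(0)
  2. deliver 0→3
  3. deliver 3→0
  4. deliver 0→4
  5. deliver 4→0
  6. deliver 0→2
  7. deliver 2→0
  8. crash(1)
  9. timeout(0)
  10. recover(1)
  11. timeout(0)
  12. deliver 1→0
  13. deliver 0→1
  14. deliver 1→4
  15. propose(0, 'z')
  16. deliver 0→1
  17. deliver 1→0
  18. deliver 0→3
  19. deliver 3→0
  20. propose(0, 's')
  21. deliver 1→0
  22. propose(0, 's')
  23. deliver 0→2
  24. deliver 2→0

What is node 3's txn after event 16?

1. timeout(0):  <0:coor t1 ->
2. deliver 0→3:  <3:part t1 ->
3. deliver 3→0:  nop
4. deliver 0→4:  <4:part t1 ->
5. deliver 4→0:  nop
6. deliver 0→2:  <2:part t1 ->
7. deliver 2→0:  nop
8. crash(1):  <1:✗part t0 ->
9. timeout(0):  <0:coor t2 ->
10. recover(1):  <1:part t0 ->
11. timeout(0):  <0:coor t3 ->
12. deliver 1→0:  nop
13. deliver 0→1:  <1:part t1 ->
14. deliver 1→4:  nop
15. propose(0,'z'):  <0:coor t4 ->
16. deliver 0→1:  <1:part t2 ->

1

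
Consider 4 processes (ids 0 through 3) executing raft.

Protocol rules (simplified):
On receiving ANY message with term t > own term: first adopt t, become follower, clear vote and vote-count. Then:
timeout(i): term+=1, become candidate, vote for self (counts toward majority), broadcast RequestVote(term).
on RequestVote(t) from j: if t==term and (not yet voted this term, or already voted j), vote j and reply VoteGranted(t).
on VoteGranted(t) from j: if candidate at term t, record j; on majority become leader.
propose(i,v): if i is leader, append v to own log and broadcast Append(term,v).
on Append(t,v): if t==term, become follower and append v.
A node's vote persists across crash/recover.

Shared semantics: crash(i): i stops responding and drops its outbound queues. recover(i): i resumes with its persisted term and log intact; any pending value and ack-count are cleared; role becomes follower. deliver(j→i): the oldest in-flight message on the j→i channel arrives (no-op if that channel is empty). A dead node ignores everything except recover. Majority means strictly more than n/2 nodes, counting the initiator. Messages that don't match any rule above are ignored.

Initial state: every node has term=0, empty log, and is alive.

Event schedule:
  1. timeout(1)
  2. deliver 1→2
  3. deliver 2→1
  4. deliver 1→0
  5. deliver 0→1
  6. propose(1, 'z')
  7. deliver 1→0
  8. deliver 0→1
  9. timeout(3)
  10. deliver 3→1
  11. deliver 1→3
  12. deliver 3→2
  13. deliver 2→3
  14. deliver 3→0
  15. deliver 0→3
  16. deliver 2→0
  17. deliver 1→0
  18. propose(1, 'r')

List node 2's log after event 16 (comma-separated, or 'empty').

e1 timeout(1): 1[cand,t=1,-]
e2 deliver 1→2: 2[foll,t=1,-]
e3 deliver 2→1: ·
e4 deliver 1→0: 0[foll,t=1,-]
e5 deliver 0→1: 1[lead,t=1,-]
e6 propose(1,'z'): 1[lead,t=1,z]
e7 deliver 1→0: 0[foll,t=1,z]
e8 deliver 0→1: ·
e9 timeout(3): 3[cand,t=1,-]
e10 deliver 3→1: ·
e11 deliver 1→3: ·
e12 deliver 3→2: ·
e13 deliver 2→3: ·
e14 deliver 3→0: ·
e15 deliver 0→3: ·
e16 deliver 2→0: ·

empty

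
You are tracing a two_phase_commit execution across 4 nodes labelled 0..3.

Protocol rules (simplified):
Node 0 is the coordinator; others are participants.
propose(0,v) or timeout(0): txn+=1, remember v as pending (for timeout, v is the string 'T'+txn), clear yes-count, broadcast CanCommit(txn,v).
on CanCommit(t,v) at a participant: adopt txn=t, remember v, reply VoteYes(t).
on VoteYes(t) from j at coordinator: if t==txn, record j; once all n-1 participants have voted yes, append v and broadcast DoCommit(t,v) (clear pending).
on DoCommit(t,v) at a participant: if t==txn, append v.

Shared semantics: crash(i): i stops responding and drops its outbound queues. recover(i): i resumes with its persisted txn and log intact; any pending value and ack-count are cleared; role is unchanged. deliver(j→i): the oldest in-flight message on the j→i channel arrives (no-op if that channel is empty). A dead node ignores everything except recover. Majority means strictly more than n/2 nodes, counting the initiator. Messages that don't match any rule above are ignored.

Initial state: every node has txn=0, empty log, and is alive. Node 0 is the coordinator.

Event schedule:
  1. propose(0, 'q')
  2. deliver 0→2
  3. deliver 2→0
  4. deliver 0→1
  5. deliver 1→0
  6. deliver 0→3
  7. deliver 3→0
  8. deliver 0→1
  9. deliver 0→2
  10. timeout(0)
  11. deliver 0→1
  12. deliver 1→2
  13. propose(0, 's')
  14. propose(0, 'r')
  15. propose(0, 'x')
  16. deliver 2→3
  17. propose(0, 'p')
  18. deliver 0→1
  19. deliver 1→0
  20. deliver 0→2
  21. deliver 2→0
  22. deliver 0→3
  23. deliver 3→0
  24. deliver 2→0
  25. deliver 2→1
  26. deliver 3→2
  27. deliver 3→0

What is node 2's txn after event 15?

1

e1 propose(0,'q'): 0[coor,t=1,-]
e2 deliver 0→2: 2[part,t=1,-]
e3 deliver 2→0: ·
e4 deliver 0→1: 1[part,t=1,-]
e5 deliver 1→0: ·
e6 deliver 0→3: 3[part,t=1,-]
e7 deliver 3→0: 0[coor,t=1,q]
e8 deliver 0→1: 1[part,t=1,q]
e9 deliver 0→2: 2[part,t=1,q]
e10 timeout(0): 0[coor,t=2,q]
e11 deliver 0→1: 1[part,t=2,q]
e12 deliver 1→2: ·
e13 propose(0,'s'): 0[coor,t=3,q]
e14 propose(0,'r'): 0[coor,t=4,q]
e15 propose(0,'x'): 0[coor,t=5,q]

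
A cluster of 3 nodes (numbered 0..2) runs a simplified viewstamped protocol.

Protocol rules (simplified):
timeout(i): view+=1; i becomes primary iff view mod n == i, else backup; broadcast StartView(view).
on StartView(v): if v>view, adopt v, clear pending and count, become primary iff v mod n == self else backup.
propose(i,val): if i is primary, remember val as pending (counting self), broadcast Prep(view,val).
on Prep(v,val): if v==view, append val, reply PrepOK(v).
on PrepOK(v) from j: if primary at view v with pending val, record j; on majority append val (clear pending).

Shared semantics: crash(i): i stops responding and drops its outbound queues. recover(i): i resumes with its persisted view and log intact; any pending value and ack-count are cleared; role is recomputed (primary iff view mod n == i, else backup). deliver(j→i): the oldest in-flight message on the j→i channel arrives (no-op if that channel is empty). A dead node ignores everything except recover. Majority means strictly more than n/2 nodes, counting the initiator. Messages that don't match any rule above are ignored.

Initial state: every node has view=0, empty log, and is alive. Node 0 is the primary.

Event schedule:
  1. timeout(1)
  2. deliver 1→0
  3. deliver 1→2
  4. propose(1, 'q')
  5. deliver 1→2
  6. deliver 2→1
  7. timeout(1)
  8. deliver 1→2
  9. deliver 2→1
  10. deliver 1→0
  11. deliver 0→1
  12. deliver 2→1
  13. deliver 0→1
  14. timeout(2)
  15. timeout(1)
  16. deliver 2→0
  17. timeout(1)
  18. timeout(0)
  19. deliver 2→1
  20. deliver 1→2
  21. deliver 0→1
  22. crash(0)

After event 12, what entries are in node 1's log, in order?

q

1. timeout(1):  <1:prim v1 ->
2. deliver 1→0:  <0:back v1 ->
3. deliver 1→2:  <2:back v1 ->
4. propose(1,'q'):  nop
5. deliver 1→2:  <2:back v1 q>
6. deliver 2→1:  <1:prim v1 q>
7. timeout(1):  <1:back v2 q>
8. deliver 1→2:  <2:prim v2 q>
9. deliver 2→1:  nop
10. deliver 1→0:  <0:back v1 q>
11. deliver 0→1:  nop
12. deliver 2→1:  nop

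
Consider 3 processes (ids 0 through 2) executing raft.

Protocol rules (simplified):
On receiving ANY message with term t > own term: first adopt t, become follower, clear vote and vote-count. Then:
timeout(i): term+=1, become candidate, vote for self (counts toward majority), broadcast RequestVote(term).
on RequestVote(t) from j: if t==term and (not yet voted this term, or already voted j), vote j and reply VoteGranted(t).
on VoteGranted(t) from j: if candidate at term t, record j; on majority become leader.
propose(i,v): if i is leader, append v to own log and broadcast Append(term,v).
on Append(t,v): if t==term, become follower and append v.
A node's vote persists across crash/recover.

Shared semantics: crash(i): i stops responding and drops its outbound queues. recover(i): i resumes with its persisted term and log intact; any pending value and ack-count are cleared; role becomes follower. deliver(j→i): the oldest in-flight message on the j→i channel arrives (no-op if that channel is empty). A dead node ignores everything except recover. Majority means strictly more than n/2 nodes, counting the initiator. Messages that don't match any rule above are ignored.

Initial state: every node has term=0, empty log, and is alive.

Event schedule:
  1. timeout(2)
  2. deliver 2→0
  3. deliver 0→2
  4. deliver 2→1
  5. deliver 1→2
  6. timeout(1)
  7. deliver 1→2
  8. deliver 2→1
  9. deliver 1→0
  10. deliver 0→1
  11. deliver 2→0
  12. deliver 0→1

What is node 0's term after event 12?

2

[1] timeout(2) → N2(cand t1 [-])
[2] deliver 2→0 → N0(foll t1 [-])
[3] deliver 0→2 → N2(lead t1 [-])
[4] deliver 2→1 → N1(foll t1 [-])
[5] deliver 1→2 → ∅
[6] timeout(1) → N1(cand t2 [-])
[7] deliver 1→2 → N2(foll t2 [-])
[8] deliver 2→1 → N1(lead t2 [-])
[9] deliver 1→0 → N0(foll t2 [-])
[10] deliver 0→1 → ∅
[11] deliver 2→0 → ∅
[12] deliver 0→1 → ∅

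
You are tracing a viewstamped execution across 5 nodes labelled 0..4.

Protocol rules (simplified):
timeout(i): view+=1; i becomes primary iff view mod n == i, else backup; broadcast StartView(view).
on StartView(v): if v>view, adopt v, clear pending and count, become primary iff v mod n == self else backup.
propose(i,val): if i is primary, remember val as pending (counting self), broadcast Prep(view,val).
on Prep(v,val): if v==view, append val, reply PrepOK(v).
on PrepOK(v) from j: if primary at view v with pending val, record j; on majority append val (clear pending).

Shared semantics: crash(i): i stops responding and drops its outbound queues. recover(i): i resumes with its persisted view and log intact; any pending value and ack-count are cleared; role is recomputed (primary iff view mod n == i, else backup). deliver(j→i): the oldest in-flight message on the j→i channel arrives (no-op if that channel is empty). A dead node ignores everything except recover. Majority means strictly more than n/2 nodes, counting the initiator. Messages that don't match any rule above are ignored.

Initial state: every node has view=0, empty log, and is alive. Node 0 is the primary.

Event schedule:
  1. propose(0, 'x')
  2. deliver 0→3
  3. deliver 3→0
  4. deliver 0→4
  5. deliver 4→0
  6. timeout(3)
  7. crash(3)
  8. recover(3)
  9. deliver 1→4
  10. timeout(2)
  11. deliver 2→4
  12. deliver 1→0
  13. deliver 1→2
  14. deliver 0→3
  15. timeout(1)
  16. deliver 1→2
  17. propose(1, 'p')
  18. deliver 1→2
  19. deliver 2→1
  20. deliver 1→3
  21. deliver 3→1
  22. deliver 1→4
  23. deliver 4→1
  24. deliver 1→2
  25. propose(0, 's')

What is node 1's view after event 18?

1

1. propose(0,'x'):  nop
2. deliver 0→3:  <3:back v0 x>
3. deliver 3→0:  nop
4. deliver 0→4:  <4:back v0 x>
5. deliver 4→0:  <0:prim v0 x>
6. timeout(3):  <3:back v1 x>
7. crash(3):  <3:✗back v1 x>
8. recover(3):  <3:back v1 x>
9. deliver 1→4:  nop
10. timeout(2):  <2:back v1 ->
11. deliver 2→4:  <4:back v1 x>
12. deliver 1→0:  nop
13. deliver 1→2:  nop
14. deliver 0→3:  nop
15. timeout(1):  <1:prim v1 ->
16. deliver 1→2:  nop
17. propose(1,'p'):  nop
18. deliver 1→2:  <2:back v1 p>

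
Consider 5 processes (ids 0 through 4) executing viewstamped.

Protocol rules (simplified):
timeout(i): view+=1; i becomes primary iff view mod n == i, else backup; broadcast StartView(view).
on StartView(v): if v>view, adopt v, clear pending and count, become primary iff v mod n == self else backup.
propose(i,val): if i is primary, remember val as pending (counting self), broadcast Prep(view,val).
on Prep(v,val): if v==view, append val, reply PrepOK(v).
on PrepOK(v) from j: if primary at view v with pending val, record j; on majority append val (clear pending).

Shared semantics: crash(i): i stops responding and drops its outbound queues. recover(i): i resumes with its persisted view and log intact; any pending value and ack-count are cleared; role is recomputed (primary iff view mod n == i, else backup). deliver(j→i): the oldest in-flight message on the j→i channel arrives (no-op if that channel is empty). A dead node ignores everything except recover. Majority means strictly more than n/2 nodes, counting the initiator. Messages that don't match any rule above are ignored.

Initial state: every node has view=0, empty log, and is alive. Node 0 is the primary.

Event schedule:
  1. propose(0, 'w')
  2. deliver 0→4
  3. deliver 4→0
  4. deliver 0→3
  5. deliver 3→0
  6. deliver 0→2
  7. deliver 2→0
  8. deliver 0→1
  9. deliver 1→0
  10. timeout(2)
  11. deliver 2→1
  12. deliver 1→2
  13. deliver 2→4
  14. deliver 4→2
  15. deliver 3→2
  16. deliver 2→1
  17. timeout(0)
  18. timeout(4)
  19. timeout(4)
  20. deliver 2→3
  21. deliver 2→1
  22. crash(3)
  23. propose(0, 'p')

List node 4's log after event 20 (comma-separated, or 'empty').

after 1 — propose(0,'w'): ·
after 2 — deliver 0→4: n4:back/v0/[w]
after 3 — deliver 4→0: ·
after 4 — deliver 0→3: n3:back/v0/[w]
after 5 — deliver 3→0: n0:prim/v0/[w]
after 6 — deliver 0→2: n2:back/v0/[w]
after 7 — deliver 2→0: ·
after 8 — deliver 0→1: n1:back/v0/[w]
after 9 — deliver 1→0: ·
after 10 — timeout(2): n2:back/v1/[w]
after 11 — deliver 2→1: n1:prim/v1/[w]
after 12 — deliver 1→2: ·
after 13 — deliver 2→4: n4:back/v1/[w]
after 14 — deliver 4→2: ·
after 15 — deliver 3→2: ·
after 16 — deliver 2→1: ·
after 17 — timeout(0): n0:back/v1/[w]
after 18 — timeout(4): n4:back/v2/[w]
after 19 — timeout(4): n4:back/v3/[w]
after 20 — deliver 2→3: n3:back/v1/[w]

w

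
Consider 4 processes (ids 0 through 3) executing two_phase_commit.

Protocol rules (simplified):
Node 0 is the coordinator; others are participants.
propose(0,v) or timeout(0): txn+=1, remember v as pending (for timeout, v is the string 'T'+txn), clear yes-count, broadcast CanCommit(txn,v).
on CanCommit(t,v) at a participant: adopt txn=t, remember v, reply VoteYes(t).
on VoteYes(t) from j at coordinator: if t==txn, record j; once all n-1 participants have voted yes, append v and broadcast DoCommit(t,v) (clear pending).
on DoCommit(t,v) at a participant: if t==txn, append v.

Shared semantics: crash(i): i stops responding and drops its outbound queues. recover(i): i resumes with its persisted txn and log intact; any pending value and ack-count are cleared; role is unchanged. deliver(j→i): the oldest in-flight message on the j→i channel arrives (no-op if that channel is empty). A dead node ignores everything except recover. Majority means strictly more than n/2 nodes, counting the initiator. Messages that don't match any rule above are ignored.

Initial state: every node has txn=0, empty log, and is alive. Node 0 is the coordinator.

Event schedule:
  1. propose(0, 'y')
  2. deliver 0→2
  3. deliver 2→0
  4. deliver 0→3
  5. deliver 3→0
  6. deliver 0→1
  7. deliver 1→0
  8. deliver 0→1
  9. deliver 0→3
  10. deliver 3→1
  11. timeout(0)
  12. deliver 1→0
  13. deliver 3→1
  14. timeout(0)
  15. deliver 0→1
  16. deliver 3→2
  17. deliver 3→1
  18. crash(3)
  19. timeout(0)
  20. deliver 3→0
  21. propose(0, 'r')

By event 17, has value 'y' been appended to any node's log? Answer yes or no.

yes

[1] propose(0,'y') → N0(coor t1 [-])
[2] deliver 0→2 → N2(part t1 [-])
[3] deliver 2→0 → ∅
[4] deliver 0→3 → N3(part t1 [-])
[5] deliver 3→0 → ∅
[6] deliver 0→1 → N1(part t1 [-])
[7] deliver 1→0 → N0(coor t1 [y])
[8] deliver 0→1 → N1(part t1 [y])
[9] deliver 0→3 → N3(part t1 [y])
[10] deliver 3→1 → ∅
[11] timeout(0) → N0(coor t2 [y])
[12] deliver 1→0 → ∅
[13] deliver 3→1 → ∅
[14] timeout(0) → N0(coor t3 [y])
[15] deliver 0→1 → N1(part t2 [y])
[16] deliver 3→2 → ∅
[17] deliver 3→1 → ∅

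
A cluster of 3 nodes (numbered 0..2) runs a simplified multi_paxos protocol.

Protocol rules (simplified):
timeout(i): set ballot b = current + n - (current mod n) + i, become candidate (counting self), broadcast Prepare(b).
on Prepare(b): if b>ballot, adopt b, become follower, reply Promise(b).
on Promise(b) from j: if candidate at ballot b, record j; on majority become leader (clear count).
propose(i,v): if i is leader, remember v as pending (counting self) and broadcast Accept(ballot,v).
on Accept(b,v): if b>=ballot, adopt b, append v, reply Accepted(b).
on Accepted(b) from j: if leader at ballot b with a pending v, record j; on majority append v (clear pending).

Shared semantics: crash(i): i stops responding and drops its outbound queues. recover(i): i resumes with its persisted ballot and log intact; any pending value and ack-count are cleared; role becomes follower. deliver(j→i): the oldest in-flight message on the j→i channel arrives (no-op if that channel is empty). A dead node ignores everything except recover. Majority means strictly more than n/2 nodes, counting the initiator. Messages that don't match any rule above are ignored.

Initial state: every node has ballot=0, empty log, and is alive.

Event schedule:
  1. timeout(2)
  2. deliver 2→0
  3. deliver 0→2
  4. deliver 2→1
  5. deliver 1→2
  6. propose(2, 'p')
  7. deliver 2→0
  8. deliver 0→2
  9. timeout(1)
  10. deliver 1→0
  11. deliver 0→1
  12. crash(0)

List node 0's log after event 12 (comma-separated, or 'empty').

p

e1 timeout(2): 2[cand,b=5,-]
e2 deliver 2→0: 0[foll,b=5,-]
e3 deliver 0→2: 2[lead,b=5,-]
e4 deliver 2→1: 1[foll,b=5,-]
e5 deliver 1→2: ·
e6 propose(2,'p'): ·
e7 deliver 2→0: 0[foll,b=5,p]
e8 deliver 0→2: 2[lead,b=5,p]
e9 timeout(1): 1[cand,b=7,-]
e10 deliver 1→0: 0[foll,b=7,p]
e11 deliver 0→1: 1[lead,b=7,-]
e12 crash(0): 0[✗foll,b=7,p]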